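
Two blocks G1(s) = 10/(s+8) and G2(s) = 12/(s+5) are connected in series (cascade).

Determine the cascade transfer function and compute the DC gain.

Series: multiply transfer functions. G_eq = 10/(s+8) × 12/(s+5) = 120/((s+8)(s+5)). DC gain = 120/(8×5) = 3.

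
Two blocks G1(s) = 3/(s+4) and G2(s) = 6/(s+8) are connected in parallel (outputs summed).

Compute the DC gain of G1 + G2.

Parallel: G_eq = G1 + G2. DC gain = G1(0) + G2(0) = 3/4 + 6/8 = 0.75 + 0.75 = 1.5.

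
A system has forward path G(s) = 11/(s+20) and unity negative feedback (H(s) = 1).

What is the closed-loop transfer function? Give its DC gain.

T(s) = G/(1+GH) = [11/(s+20)] / [1 + 11/(s+20)] = 11/(s+20+11) = 11/(s+31). DC gain = 11/31 = 0.3548.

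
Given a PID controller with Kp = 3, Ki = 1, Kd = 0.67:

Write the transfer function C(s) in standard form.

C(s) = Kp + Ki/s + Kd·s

Substituting values: C(s) = 3 + 1/s + 0.67s = (0.67s² + 3s + 1)/s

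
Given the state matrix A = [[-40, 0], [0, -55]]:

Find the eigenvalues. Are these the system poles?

For diagonal matrix, eigenvalues are diagonal entries: λ₁ = -40, λ₂ = -55. Eigenvalues of A = system poles.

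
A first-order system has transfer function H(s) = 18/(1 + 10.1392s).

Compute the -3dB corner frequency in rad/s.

Corner frequency = 1/τ = 1/10.1392 = 0.099 rad/s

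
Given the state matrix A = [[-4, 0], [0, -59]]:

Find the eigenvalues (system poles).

For diagonal matrix, eigenvalues are diagonal entries: λ₁ = -4, λ₂ = -59.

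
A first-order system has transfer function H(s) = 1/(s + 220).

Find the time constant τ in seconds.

For H(s) = 1/(s + 1/τ), the pole is at -1/τ = -220, so τ = 1/220 = 0.0045 s.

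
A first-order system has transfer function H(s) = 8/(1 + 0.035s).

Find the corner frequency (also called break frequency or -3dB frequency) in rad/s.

Corner frequency = 1/τ = 1/0.035 = 28.571 rad/s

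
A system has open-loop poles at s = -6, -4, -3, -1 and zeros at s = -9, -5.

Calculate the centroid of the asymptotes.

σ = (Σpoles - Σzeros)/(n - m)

σ = (Σpoles - Σzeros)/(n - m) = (-14 - (-14))/(4 - 2) = 0/2 = 0.0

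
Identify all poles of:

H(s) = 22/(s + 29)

Pole is where denominator = 0: s + 29 = 0, so s = -29.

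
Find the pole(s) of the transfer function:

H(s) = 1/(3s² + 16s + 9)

Discriminant = 16² - 4×3×9 = 256 - 108 = 148 > 0, so two distinct real poles. Using quadratic formula: s = (-16 ± √148)/(2×3) = (-16 ± √148)/6, with √148 ≈ 12.1655. s₁ ≈ -0.6391, s₂ ≈ -4.6943. Poles: s₁ = -0.6391, s₂ = -4.6943.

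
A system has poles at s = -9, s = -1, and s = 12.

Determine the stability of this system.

Pole(s) at s = 12 are not in the left half-plane. System is unstable.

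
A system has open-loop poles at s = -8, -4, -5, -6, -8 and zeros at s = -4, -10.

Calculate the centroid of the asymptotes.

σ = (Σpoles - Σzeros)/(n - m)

σ = (Σpoles - Σzeros)/(n - m) = (-31 - (-14))/(5 - 2) = -17/3 = -5.67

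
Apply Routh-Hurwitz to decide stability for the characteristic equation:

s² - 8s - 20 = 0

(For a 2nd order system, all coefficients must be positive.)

Coefficients: 1, -8, -20. b=-8, c=-20 not positive, so system is unstable.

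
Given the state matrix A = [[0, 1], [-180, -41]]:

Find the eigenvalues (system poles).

det(A - λI) = λ² - (-41)λ + 180 = (λ - (-5))(λ - (-36)). Eigenvalues: -5, -36.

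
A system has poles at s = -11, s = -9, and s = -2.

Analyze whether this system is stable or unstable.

All poles are in the left half-plane. System is stable.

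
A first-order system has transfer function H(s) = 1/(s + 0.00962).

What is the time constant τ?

For H(s) = 1/(s + 1/τ), the pole is at -1/τ = -0.00962, so τ = 1/0.00962 = 104 s.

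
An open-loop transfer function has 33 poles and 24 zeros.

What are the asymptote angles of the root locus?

n - m = 33 - 24 = 9. Angles: θk = (2k + 1)·180°/9 = 20°, 60°, 100°, 140°, 180°, 220°, 260°, 300°, 340°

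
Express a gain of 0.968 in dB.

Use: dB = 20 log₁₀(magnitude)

dB = 20 log₁₀(0.968) = -0.3 dB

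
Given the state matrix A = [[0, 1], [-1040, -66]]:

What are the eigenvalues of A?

det(A - λI) = λ² - (-66)λ + 1040 = (λ - (-26))(λ - (-40)). Eigenvalues: -26, -40.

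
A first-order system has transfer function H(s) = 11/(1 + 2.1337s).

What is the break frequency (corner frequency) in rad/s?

Corner frequency = 1/τ = 1/2.1337 = 0.469 rad/s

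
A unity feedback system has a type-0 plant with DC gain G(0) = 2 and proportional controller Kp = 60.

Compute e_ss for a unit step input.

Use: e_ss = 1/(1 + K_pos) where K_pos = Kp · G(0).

K_pos = Kp · G(0) = 60 × 2 = 120. e_ss = 1/(1 + 120) = 0.0083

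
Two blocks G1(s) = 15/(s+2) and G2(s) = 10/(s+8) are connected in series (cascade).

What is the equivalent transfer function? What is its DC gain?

Series: multiply transfer functions. G_eq = 15/(s+2) × 10/(s+8) = 150/((s+2)(s+8)). DC gain = 150/(2×8) = 9.375.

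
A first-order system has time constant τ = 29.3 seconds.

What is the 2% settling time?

For first-order system, 2% settling time ≈ 4τ = 4 × 29.3 = 117.2 s.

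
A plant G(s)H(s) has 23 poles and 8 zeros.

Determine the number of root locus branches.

Root locus has n branches where n = number of poles = 23.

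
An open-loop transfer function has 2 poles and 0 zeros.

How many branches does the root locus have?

Root locus has n branches where n = number of poles = 2.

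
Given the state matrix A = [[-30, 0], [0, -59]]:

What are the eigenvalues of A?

For diagonal matrix, eigenvalues are diagonal entries: λ₁ = -30, λ₂ = -59.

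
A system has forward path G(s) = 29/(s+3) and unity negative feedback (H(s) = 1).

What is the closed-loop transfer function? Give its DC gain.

T(s) = G/(1+GH) = [29/(s+3)] / [1 + 29/(s+3)] = 29/(s+3+29) = 29/(s+32). DC gain = 29/32 = 0.90625.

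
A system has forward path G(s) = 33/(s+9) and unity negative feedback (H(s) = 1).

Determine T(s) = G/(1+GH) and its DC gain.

T(s) = G/(1+GH) = [33/(s+9)] / [1 + 33/(s+9)] = 33/(s+9+33) = 33/(s+42). DC gain = 33/42 = 0.7857.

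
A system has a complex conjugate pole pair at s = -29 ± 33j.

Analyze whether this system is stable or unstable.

Real part of poles is -29 (< 0, left half-plane). Stable.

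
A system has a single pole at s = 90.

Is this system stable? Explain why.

Pole at s = 90 is in the right half-plane. Unstable.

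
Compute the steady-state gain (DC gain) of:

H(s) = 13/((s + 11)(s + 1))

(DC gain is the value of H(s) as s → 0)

DC gain = H(0) = 13/(11 × 1) = 13/11 = 1.1818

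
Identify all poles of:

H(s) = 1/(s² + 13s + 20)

Discriminant = 13² - 4×1×20 = 169 - 80 = 89 > 0, so two distinct real poles. Using quadratic formula: s = (-13 ± √89)/(2×1) = (-13 ± √89)/2, with √89 ≈ 9.4340. s₁ ≈ -1.7830, s₂ ≈ -11.2170. Poles: s₁ = -1.7830, s₂ = -11.2170.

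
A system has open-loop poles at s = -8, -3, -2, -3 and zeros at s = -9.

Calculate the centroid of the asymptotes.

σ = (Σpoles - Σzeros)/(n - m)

σ = (Σpoles - Σzeros)/(n - m) = (-16 - (-9))/(4 - 1) = -7/3 = -2.33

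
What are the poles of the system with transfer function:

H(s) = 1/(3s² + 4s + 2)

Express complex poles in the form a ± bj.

Discriminant = 4² - 4×3×2 = 16 - 24 = -8 < 0, so the poles are a complex conjugate pair s = (-4 ± j√8)/(2×3). Real part = -4/(2×3) = -4/6 ≈ -0.6667; imaginary part = ±√8/(2×3) ≈ 0.4714. Poles: s = -0.6667 ± 0.4714j.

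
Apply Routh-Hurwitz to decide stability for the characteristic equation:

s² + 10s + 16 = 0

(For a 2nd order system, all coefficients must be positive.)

Coefficients: 1, 10, 16. All positive, so system is stable.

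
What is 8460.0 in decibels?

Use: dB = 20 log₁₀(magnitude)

dB = 20 log₁₀(8460.0) = 78.5 dB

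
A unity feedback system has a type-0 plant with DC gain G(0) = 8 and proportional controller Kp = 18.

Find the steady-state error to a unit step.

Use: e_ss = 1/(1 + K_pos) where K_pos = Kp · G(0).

K_pos = Kp · G(0) = 18 × 8 = 144. e_ss = 1/(1 + 144) = 0.0069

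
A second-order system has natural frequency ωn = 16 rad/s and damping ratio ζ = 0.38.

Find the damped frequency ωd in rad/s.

ωd = ωn√(1 - ζ²) = 16√(1 - 0.38²) = 14.8 rad/s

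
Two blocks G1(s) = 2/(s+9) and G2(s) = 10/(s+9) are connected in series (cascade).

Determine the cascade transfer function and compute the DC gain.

Series: multiply transfer functions. G_eq = 2/(s+9) × 10/(s+9) = 20/((s+9)(s+9)). DC gain = 20/(9×9) = 0.2469.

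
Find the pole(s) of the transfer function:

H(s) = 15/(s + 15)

Pole is where denominator = 0: s + 15 = 0, so s = -15.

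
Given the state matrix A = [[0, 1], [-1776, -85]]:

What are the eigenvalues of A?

det(A - λI) = λ² - (-85)λ + 1776 = (λ - (-37))(λ - (-48)). Eigenvalues: -37, -48.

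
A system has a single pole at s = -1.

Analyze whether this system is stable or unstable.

Pole at s = -1 is in the left half-plane. Stable.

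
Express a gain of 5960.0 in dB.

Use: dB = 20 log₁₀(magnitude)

dB = 20 log₁₀(5960.0) = 75.5 dB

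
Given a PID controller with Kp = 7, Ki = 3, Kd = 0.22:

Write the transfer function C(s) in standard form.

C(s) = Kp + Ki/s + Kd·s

Substituting values: C(s) = 7 + 3/s + 0.22s = (0.22s² + 7s + 3)/s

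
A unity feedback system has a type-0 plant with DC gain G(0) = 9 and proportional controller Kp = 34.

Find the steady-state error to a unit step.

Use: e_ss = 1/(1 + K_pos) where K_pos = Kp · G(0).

K_pos = Kp · G(0) = 34 × 9 = 306. e_ss = 1/(1 + 306) = 0.0033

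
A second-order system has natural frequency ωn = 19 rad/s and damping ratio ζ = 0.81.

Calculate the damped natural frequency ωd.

ωd = ωn√(1 - ζ²) = 19√(1 - 0.81²) = 11.14 rad/s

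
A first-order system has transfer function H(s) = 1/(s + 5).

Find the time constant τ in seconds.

For H(s) = 1/(s + 1/τ), the pole is at -1/τ = -5, so τ = 1/5 = 0.2 s.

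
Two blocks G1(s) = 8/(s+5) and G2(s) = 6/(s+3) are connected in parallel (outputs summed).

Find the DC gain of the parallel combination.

Parallel: G_eq = G1 + G2. DC gain = G1(0) + G2(0) = 8/5 + 6/3 = 1.6 + 2 = 3.6.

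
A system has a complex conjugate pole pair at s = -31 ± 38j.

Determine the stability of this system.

Real part of poles is -31 (< 0, left half-plane). Stable.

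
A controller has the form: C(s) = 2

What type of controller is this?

This is a Proportional (P) controller.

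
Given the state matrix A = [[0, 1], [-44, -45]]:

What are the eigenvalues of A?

det(A - λI) = λ² - (-45)λ + 44 = (λ - (-44))(λ - (-1)). Eigenvalues: -44, -1.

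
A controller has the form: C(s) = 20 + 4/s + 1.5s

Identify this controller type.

This is a Proportional-Integral-Derivative (PID) controller.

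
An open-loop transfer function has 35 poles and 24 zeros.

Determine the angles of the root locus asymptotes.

n - m = 35 - 24 = 11. Angles: θk = (2k + 1)·180°/11 = 16.36°, 49.09°, 81.82°, 114.55°, 147.27°, 180°, 212.73°, 245.45°, 278.18°, 310.91°, 343.64°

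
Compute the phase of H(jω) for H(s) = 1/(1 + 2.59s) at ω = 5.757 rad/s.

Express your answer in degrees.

Phase = -arctan(ωτ) = -arctan(5.757 × 2.59) = -86.2°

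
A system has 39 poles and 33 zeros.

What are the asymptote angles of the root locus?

n - m = 39 - 33 = 6. Angles: θk = (2k + 1)·180°/6 = 30°, 90°, 150°, 210°, 270°, 330°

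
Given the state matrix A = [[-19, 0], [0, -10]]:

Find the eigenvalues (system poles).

For diagonal matrix, eigenvalues are diagonal entries: λ₁ = -19, λ₂ = -10.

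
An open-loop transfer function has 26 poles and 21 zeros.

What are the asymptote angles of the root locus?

n - m = 26 - 21 = 5. Angles: θk = (2k + 1)·180°/5 = 36°, 108°, 180°, 252°, 324°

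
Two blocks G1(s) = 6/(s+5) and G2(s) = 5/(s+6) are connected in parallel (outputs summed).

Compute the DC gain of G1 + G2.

Parallel: G_eq = G1 + G2. DC gain = G1(0) + G2(0) = 6/5 + 5/6 = 1.2 + 0.8333 = 2.0333.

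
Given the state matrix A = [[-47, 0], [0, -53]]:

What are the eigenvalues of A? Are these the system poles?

For diagonal matrix, eigenvalues are diagonal entries: λ₁ = -47, λ₂ = -53. Eigenvalues of A = system poles.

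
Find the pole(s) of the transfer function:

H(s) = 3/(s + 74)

Pole is where denominator = 0: s + 74 = 0, so s = -74.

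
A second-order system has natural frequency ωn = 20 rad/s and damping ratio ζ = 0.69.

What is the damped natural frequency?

ωd = ωn√(1 - ζ²) = 20√(1 - 0.69²) = 14.48 rad/s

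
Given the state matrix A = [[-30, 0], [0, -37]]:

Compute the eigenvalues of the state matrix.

For diagonal matrix, eigenvalues are diagonal entries: λ₁ = -30, λ₂ = -37.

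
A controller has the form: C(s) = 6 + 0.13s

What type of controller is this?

This is a Proportional-Derivative (PD) controller.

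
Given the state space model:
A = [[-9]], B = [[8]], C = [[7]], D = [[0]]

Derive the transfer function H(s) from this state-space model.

(sI - A)⁻¹ = 1/(s + 9). H(s) = 7 × 8/(s + 9) + 0 = 56/(s + 9).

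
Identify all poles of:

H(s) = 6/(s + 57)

Pole is where denominator = 0: s + 57 = 0, so s = -57.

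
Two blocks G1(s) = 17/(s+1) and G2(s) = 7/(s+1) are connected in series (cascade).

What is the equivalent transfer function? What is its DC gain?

Series: multiply transfer functions. G_eq = 17/(s+1) × 7/(s+1) = 119/((s+1)(s+1)). DC gain = 119/(1×1) = 119.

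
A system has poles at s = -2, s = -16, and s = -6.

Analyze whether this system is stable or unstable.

All poles are in the left half-plane. System is stable.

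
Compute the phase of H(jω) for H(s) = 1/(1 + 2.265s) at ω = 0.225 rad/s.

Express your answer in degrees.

Phase = -arctan(ωτ) = -arctan(0.225 × 2.265) = -27.0°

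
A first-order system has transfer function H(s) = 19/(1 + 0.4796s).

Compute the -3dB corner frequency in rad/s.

Corner frequency = 1/τ = 1/0.4796 = 2.085 rad/s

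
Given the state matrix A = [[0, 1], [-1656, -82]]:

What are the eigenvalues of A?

det(A - λI) = λ² - (-82)λ + 1656 = (λ - (-36))(λ - (-46)). Eigenvalues: -36, -46.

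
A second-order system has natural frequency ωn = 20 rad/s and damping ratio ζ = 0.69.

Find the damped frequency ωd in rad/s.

ωd = ωn√(1 - ζ²) = 20√(1 - 0.69²) = 14.48 rad/s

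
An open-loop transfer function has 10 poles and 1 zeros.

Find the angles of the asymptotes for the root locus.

n - m = 10 - 1 = 9. Angles: θk = (2k + 1)·180°/9 = 20°, 60°, 100°, 140°, 180°, 220°, 260°, 300°, 340°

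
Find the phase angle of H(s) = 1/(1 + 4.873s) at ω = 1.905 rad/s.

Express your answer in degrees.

Phase = -arctan(ωτ) = -arctan(1.905 × 4.873) = -83.9°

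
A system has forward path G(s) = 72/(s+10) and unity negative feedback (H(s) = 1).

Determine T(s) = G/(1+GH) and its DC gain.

T(s) = G/(1+GH) = [72/(s+10)] / [1 + 72/(s+10)] = 72/(s+10+72) = 72/(s+82). DC gain = 72/82 = 0.8780.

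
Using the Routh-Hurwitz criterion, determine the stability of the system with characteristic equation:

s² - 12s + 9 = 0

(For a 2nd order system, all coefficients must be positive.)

Coefficients: 1, -12, 9. b=-12 not positive, so system is unstable.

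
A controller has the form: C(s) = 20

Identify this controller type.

This is a Proportional (P) controller.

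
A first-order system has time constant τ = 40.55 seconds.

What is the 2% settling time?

For first-order system, 2% settling time ≈ 4τ = 4 × 40.55 = 162.2 s.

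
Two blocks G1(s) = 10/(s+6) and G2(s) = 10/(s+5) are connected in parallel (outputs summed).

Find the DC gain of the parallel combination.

Parallel: G_eq = G1 + G2. DC gain = G1(0) + G2(0) = 10/6 + 10/5 = 1.6667 + 2 = 3.6667.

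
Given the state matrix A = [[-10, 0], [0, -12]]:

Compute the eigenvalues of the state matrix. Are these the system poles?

For diagonal matrix, eigenvalues are diagonal entries: λ₁ = -10, λ₂ = -12. Eigenvalues of A = system poles.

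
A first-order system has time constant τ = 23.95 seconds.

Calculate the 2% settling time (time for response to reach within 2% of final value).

For first-order system, 2% settling time ≈ 4τ = 4 × 23.95 = 95.8 s.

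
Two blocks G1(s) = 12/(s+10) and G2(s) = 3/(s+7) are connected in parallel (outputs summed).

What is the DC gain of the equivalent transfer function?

Parallel: G_eq = G1 + G2. DC gain = G1(0) + G2(0) = 12/10 + 3/7 = 1.2 + 0.4286 = 1.6286.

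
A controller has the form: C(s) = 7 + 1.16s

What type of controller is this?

This is a Proportional-Derivative (PD) controller.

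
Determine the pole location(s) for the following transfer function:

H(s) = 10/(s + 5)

Pole is where denominator = 0: s + 5 = 0, so s = -5.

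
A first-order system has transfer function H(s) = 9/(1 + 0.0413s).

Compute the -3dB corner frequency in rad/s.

Corner frequency = 1/τ = 1/0.0413 = 24.213 rad/s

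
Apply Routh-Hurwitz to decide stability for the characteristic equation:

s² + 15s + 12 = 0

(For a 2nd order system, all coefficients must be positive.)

Coefficients: 1, 15, 12. All positive, so system is stable.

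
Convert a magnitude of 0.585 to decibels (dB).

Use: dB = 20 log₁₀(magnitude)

dB = 20 log₁₀(0.585) = -4.7 dB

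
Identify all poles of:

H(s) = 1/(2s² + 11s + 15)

Discriminant = 11² - 4×2×15 = 121 - 120 = 1 > 0, so two distinct real poles. Using quadratic formula: s = (-11 ± √1)/(2×2) = (-11 ± √1)/4, with √1 = 1. s₁ = -10/4 = -2.5, s₂ = -12/4 = -3. Poles: s₁ = -2.5, s₂ = -3.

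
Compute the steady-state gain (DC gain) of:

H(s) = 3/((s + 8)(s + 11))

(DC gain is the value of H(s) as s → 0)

DC gain = H(0) = 3/(8 × 11) = 3/88 = 0.0341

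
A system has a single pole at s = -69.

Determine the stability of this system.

Pole at s = -69 is in the left half-plane. Stable.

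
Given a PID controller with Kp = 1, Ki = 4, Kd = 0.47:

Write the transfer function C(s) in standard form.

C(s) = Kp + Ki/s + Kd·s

Substituting values: C(s) = 1 + 4/s + 0.47s = (0.47s² + s + 4)/s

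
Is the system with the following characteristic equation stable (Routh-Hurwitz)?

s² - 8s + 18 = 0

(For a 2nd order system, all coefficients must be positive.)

Coefficients: 1, -8, 18. b=-8 not positive, so system is unstable.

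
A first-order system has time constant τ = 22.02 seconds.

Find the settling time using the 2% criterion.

For first-order system, 2% settling time ≈ 4τ = 4 × 22.02 = 88.08 s.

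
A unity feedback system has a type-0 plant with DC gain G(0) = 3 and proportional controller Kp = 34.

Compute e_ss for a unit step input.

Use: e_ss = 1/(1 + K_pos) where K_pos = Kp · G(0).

K_pos = Kp · G(0) = 34 × 3 = 102. e_ss = 1/(1 + 102) = 0.0097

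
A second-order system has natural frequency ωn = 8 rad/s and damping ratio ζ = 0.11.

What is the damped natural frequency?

ωd = ωn√(1 - ζ²) = 8√(1 - 0.11²) = 7.95 rad/s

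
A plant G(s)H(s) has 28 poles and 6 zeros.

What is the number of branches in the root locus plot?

Root locus has n branches where n = number of poles = 28.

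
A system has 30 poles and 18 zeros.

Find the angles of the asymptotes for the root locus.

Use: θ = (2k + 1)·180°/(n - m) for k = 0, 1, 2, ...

n - m = 30 - 18 = 12. Angles: θk = (2k + 1)·180°/12 = 15°, 45°, 75°, 105°, 135°, 165°, 195°, 225°, 255°, 285°, 315°, 345°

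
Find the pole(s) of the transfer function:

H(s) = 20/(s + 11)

Pole is where denominator = 0: s + 11 = 0, so s = -11.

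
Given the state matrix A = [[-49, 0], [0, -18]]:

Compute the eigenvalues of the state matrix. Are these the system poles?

For diagonal matrix, eigenvalues are diagonal entries: λ₁ = -49, λ₂ = -18. Eigenvalues of A = system poles.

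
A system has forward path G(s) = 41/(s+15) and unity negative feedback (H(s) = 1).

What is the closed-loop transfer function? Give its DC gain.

T(s) = G/(1+GH) = [41/(s+15)] / [1 + 41/(s+15)] = 41/(s+15+41) = 41/(s+56). DC gain = 41/56 = 0.7321.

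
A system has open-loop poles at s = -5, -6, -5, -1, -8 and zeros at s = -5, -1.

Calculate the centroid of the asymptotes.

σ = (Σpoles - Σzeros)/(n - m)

σ = (Σpoles - Σzeros)/(n - m) = (-25 - (-6))/(5 - 2) = -19/3 = -6.33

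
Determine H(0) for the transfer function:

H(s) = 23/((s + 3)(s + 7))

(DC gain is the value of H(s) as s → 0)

DC gain = H(0) = 23/(3 × 7) = 23/21 = 1.0952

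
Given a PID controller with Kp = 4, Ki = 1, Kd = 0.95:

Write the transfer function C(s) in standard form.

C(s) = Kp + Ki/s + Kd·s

Substituting values: C(s) = 4 + 1/s + 0.95s = (0.95s² + 4s + 1)/s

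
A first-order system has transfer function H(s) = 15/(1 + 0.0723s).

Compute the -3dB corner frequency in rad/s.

Corner frequency = 1/τ = 1/0.0723 = 13.831 rad/s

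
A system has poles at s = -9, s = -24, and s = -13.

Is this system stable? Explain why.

All poles are in the left half-plane. System is stable.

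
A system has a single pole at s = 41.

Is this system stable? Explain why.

Pole at s = 41 is in the right half-plane. Unstable.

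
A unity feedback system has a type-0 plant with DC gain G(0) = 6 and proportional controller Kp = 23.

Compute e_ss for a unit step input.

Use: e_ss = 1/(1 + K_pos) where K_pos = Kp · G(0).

K_pos = Kp · G(0) = 23 × 6 = 138. e_ss = 1/(1 + 138) = 0.0072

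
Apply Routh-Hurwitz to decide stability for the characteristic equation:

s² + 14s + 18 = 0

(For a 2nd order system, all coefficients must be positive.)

Coefficients: 1, 14, 18. All positive, so system is stable.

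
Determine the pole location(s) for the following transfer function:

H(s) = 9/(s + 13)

Pole is where denominator = 0: s + 13 = 0, so s = -13.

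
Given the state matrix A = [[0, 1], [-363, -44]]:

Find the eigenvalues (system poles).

det(A - λI) = λ² - (-44)λ + 363 = (λ - (-33))(λ - (-11)). Eigenvalues: -33, -11.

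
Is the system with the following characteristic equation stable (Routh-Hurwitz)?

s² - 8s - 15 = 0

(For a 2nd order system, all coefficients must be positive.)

Coefficients: 1, -8, -15. b=-8, c=-15 not positive, so system is unstable.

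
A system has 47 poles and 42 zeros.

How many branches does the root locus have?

Root locus has n branches where n = number of poles = 47.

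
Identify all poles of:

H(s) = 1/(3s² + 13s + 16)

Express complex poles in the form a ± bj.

Discriminant = 13² - 4×3×16 = 169 - 192 = -23 < 0, so the poles are a complex conjugate pair s = (-13 ± j√23)/(2×3). Real part = -13/(2×3) = -13/6 ≈ -2.1667; imaginary part = ±√23/(2×3) ≈ 0.7993. Poles: s = -2.1667 ± 0.7993j.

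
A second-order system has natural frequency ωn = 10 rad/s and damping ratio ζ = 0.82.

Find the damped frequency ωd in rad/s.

ωd = ωn√(1 - ζ²) = 10√(1 - 0.82²) = 5.72 rad/s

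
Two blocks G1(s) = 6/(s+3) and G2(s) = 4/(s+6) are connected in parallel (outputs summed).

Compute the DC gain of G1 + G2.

Parallel: G_eq = G1 + G2. DC gain = G1(0) + G2(0) = 6/3 + 4/6 = 2 + 0.6667 = 2.6667.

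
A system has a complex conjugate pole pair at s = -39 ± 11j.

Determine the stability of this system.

Real part of poles is -39 (< 0, left half-plane). Stable.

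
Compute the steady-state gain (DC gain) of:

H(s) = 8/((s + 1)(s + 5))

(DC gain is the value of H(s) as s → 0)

DC gain = H(0) = 8/(1 × 5) = 8/5 = 1.6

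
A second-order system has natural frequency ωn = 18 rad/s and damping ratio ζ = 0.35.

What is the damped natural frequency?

ωd = ωn√(1 - ζ²) = 18√(1 - 0.35²) = 16.86 rad/s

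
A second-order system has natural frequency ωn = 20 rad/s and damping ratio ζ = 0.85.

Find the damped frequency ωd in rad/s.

ωd = ωn√(1 - ζ²) = 20√(1 - 0.85²) = 10.54 rad/s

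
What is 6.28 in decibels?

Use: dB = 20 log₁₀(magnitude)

dB = 20 log₁₀(6.28) = 16.0 dB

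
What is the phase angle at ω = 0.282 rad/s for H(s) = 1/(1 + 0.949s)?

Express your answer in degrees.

Phase = -arctan(ωτ) = -arctan(0.282 × 0.949) = -15.0°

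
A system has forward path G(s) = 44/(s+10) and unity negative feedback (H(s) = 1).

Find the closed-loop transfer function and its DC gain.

T(s) = G/(1+GH) = [44/(s+10)] / [1 + 44/(s+10)] = 44/(s+10+44) = 44/(s+54). DC gain = 44/54 = 0.8148.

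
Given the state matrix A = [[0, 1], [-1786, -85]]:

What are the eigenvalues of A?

det(A - λI) = λ² - (-85)λ + 1786 = (λ - (-38))(λ - (-47)). Eigenvalues: -38, -47.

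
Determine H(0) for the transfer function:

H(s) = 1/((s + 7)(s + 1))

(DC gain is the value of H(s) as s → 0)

DC gain = H(0) = 1/(7 × 1) = 1/7 = 0.1429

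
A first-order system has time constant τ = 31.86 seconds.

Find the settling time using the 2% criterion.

For first-order system, 2% settling time ≈ 4τ = 4 × 31.86 = 127.44 s.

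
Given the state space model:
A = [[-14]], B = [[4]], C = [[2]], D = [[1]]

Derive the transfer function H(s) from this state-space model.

(sI - A)⁻¹ = 1/(s + 14). H(s) = 2×4/(s + 14) + 1 = (s + 22)/(s + 14).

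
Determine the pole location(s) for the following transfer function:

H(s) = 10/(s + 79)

Pole is where denominator = 0: s + 79 = 0, so s = -79.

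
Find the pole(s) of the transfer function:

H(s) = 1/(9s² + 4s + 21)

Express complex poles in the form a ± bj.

Discriminant = 4² - 4×9×21 = 16 - 756 = -740 < 0, so the poles are a complex conjugate pair s = (-4 ± j√740)/(2×9). Real part = -4/(2×9) = -4/18 ≈ -0.2222; imaginary part = ±√740/(2×9) ≈ 1.5113. Poles: s = -0.2222 ± 1.5113j.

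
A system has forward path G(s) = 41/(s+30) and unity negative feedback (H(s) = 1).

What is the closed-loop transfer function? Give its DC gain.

T(s) = G/(1+GH) = [41/(s+30)] / [1 + 41/(s+30)] = 41/(s+30+41) = 41/(s+71). DC gain = 41/71 = 0.5775.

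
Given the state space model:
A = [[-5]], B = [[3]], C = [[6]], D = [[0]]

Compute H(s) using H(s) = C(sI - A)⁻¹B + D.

(sI - A)⁻¹ = 1/(s + 5). H(s) = 6 × 3/(s + 5) + 0 = 18/(s + 5).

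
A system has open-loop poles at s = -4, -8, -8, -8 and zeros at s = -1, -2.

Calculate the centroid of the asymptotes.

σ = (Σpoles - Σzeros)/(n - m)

σ = (Σpoles - Σzeros)/(n - m) = (-28 - (-3))/(4 - 2) = -25/2 = -12.5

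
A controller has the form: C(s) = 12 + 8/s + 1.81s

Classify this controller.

This is a Proportional-Integral-Derivative (PID) controller.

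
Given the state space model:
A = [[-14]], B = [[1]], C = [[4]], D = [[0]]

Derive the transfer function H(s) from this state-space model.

(sI - A)⁻¹ = 1/(s + 14). H(s) = 4 × 1/(s + 14) + 0 = 4/(s + 14).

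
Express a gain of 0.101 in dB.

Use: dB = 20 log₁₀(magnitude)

dB = 20 log₁₀(0.101) = -19.9 dB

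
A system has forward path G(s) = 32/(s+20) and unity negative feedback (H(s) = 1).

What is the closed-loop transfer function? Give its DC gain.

T(s) = G/(1+GH) = [32/(s+20)] / [1 + 32/(s+20)] = 32/(s+20+32) = 32/(s+52). DC gain = 32/52 = 0.6154.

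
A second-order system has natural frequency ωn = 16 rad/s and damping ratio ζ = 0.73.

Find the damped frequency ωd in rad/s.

ωd = ωn√(1 - ζ²) = 16√(1 - 0.73²) = 10.94 rad/s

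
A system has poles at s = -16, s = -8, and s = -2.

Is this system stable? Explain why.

All poles are in the left half-plane. System is stable.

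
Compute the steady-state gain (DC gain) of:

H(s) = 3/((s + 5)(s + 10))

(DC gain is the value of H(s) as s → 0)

DC gain = H(0) = 3/(5 × 10) = 3/50 = 0.06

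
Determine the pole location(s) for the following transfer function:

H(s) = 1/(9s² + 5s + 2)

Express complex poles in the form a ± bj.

Discriminant = 5² - 4×9×2 = 25 - 72 = -47 < 0, so the poles are a complex conjugate pair s = (-5 ± j√47)/(2×9). Real part = -5/(2×9) = -5/18 ≈ -0.2778; imaginary part = ±√47/(2×9) ≈ 0.3809. Poles: s = -0.2778 ± 0.3809j.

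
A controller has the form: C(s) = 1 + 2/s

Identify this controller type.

This is a Proportional-Integral (PI) controller.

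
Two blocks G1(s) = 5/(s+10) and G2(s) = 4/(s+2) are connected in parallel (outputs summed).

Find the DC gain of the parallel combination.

Parallel: G_eq = G1 + G2. DC gain = G1(0) + G2(0) = 5/10 + 4/2 = 0.5 + 2 = 2.5.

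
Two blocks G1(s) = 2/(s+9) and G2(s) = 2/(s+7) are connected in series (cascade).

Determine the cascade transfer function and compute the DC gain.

Series: multiply transfer functions. G_eq = 2/(s+9) × 2/(s+7) = 4/((s+9)(s+7)). DC gain = 4/(9×7) = 0.0635.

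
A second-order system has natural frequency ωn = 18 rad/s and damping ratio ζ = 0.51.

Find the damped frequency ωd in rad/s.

ωd = ωn√(1 - ζ²) = 18√(1 - 0.51²) = 15.48 rad/s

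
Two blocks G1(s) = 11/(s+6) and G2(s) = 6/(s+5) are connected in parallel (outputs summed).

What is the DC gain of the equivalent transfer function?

Parallel: G_eq = G1 + G2. DC gain = G1(0) + G2(0) = 11/6 + 6/5 = 1.8333 + 1.2 = 3.0333.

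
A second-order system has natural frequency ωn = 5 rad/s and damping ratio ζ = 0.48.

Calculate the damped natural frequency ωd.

ωd = ωn√(1 - ζ²) = 5√(1 - 0.48²) = 4.39 rad/s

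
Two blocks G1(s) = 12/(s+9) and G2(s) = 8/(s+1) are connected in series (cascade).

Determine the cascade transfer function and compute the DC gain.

Series: multiply transfer functions. G_eq = 12/(s+9) × 8/(s+1) = 96/((s+9)(s+1)). DC gain = 96/(9×1) = 10.6667.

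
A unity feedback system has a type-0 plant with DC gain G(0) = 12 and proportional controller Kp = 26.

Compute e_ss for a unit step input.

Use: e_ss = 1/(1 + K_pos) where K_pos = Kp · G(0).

K_pos = Kp · G(0) = 26 × 12 = 312. e_ss = 1/(1 + 312) = 0.0032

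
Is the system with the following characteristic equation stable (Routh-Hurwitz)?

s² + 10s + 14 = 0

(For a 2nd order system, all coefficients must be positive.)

Coefficients: 1, 10, 14. All positive, so system is stable.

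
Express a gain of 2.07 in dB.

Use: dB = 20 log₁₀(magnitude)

dB = 20 log₁₀(2.07) = 6.3 dB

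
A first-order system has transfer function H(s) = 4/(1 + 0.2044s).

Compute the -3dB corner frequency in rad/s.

Corner frequency = 1/τ = 1/0.2044 = 4.892 rad/s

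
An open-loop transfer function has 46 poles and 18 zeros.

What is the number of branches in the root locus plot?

Root locus has n branches where n = number of poles = 46.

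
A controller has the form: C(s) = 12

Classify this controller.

This is a Proportional (P) controller.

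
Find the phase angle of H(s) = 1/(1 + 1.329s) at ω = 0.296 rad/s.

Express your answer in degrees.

Phase = -arctan(ωτ) = -arctan(0.296 × 1.329) = -21.5°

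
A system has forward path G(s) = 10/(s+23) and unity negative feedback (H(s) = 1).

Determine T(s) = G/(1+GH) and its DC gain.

T(s) = G/(1+GH) = [10/(s+23)] / [1 + 10/(s+23)] = 10/(s+23+10) = 10/(s+33). DC gain = 10/33 = 0.3030.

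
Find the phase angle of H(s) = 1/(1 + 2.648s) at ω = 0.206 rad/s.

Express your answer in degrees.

Phase = -arctan(ωτ) = -arctan(0.206 × 2.648) = -28.6°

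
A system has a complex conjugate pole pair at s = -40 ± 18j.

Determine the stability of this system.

Real part of poles is -40 (< 0, left half-plane). Stable.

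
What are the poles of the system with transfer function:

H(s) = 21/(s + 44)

Pole is where denominator = 0: s + 44 = 0, so s = -44.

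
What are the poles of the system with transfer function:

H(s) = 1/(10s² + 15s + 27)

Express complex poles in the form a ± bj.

Discriminant = 15² - 4×10×27 = 225 - 1080 = -855 < 0, so the poles are a complex conjugate pair s = (-15 ± j√855)/(2×10). Real part = -15/(2×10) = -15/20 = -0.75; imaginary part = ±√855/(2×10) ≈ 1.4620. Poles: s = -0.75 ± 1.4620j.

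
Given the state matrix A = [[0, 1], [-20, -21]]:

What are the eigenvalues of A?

det(A - λI) = λ² - (-21)λ + 20 = (λ - (-1))(λ - (-20)). Eigenvalues: -1, -20.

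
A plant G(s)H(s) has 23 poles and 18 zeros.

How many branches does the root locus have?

Root locus has n branches where n = number of poles = 23.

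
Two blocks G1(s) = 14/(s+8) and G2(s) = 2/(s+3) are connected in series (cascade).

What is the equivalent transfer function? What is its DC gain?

Series: multiply transfer functions. G_eq = 14/(s+8) × 2/(s+3) = 28/((s+8)(s+3)). DC gain = 28/(8×3) = 1.1667.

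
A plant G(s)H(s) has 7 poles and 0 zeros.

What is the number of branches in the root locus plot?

Root locus has n branches where n = number of poles = 7.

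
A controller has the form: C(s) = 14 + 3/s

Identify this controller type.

This is a Proportional-Integral (PI) controller.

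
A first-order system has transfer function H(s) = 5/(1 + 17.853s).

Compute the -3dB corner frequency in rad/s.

Corner frequency = 1/τ = 1/17.853 = 0.056 rad/s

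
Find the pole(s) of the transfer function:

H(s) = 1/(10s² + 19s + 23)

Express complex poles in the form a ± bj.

Discriminant = 19² - 4×10×23 = 361 - 920 = -559 < 0, so the poles are a complex conjugate pair s = (-19 ± j√559)/(2×10). Real part = -19/(2×10) = -19/20 = -0.95; imaginary part = ±√559/(2×10) ≈ 1.1822. Poles: s = -0.95 ± 1.1822j.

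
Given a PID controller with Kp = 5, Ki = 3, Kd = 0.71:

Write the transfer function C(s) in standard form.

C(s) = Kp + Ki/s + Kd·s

Substituting values: C(s) = 5 + 3/s + 0.71s = (0.71s² + 5s + 3)/s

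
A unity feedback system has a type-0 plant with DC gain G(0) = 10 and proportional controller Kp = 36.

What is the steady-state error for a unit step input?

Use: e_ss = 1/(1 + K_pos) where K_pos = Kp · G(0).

K_pos = Kp · G(0) = 36 × 10 = 360. e_ss = 1/(1 + 360) = 0.0028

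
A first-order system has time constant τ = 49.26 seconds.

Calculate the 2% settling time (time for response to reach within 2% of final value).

For first-order system, 2% settling time ≈ 4τ = 4 × 49.26 = 197.04 s.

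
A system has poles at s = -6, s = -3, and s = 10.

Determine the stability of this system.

Pole(s) at s = 10 are not in the left half-plane. System is unstable.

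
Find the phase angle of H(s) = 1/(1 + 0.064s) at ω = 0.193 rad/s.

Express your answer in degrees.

Phase = -arctan(ωτ) = -arctan(0.193 × 0.064) = -0.7°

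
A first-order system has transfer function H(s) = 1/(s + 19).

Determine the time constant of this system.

For H(s) = 1/(s + 1/τ), the pole is at -1/τ = -19, so τ = 1/19 = 0.0526 s.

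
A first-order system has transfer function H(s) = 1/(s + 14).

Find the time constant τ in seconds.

For H(s) = 1/(s + 1/τ), the pole is at -1/τ = -14, so τ = 1/14 = 0.0714 s.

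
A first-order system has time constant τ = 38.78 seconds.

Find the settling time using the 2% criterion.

For first-order system, 2% settling time ≈ 4τ = 4 × 38.78 = 155.12 s.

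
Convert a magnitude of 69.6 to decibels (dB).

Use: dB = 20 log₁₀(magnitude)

dB = 20 log₁₀(69.6) = 36.9 dB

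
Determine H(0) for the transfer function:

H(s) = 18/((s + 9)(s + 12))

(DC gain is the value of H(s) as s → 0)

DC gain = H(0) = 18/(9 × 12) = 18/108 = 0.1667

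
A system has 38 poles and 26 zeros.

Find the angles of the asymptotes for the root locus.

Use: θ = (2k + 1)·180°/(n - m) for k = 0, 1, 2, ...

n - m = 38 - 26 = 12. Angles: θk = (2k + 1)·180°/12 = 15°, 45°, 75°, 105°, 135°, 165°, 195°, 225°, 255°, 285°, 315°, 345°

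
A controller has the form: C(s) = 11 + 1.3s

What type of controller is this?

This is a Proportional-Derivative (PD) controller.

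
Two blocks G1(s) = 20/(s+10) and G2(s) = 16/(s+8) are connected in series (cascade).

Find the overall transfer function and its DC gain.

Series: multiply transfer functions. G_eq = 20/(s+10) × 16/(s+8) = 320/((s+10)(s+8)). DC gain = 320/(10×8) = 4.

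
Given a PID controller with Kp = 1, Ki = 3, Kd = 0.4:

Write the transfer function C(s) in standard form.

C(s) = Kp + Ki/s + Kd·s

Substituting values: C(s) = 1 + 3/s + 0.4s = (0.4s² + s + 3)/s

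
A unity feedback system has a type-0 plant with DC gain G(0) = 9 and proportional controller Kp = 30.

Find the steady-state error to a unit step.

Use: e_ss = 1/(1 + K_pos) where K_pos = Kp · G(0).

K_pos = Kp · G(0) = 30 × 9 = 270. e_ss = 1/(1 + 270) = 0.0037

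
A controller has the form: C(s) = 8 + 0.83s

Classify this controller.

This is a Proportional-Derivative (PD) controller.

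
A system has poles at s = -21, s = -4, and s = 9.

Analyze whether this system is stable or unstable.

Pole(s) at s = 9 are not in the left half-plane. System is unstable.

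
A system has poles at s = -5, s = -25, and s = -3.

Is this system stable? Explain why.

All poles are in the left half-plane. System is stable.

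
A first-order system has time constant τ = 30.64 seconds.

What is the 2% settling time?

For first-order system, 2% settling time ≈ 4τ = 4 × 30.64 = 122.56 s.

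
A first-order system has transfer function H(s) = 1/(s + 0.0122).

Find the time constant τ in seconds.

For H(s) = 1/(s + 1/τ), the pole is at -1/τ = -0.0122, so τ = 1/0.0122 = 81.97 s.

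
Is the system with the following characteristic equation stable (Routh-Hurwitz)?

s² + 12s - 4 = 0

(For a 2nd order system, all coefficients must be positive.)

Coefficients: 1, 12, -4. c=-4 not positive, so system is unstable.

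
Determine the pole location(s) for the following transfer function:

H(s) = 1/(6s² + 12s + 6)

Discriminant = 12² - 4×6×6 = 144 - 144 = 0, so there is a repeated real pole at s = -12/(2×6) = -12/12 = -1. Pole: s = -1 (repeated, multiplicity 2).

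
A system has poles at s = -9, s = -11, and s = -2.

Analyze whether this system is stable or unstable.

All poles are in the left half-plane. System is stable.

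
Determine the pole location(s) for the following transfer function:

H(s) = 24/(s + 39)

Pole is where denominator = 0: s + 39 = 0, so s = -39.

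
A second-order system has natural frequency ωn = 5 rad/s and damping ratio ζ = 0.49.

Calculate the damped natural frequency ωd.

ωd = ωn√(1 - ζ²) = 5√(1 - 0.49²) = 4.36 rad/s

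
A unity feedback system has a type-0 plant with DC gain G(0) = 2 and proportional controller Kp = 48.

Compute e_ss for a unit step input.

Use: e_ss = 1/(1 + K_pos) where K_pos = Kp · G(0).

K_pos = Kp · G(0) = 48 × 2 = 96. e_ss = 1/(1 + 96) = 0.0103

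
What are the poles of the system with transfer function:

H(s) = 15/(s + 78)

Pole is where denominator = 0: s + 78 = 0, so s = -78.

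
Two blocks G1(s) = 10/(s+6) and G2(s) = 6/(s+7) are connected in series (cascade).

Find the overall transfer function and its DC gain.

Series: multiply transfer functions. G_eq = 10/(s+6) × 6/(s+7) = 60/((s+6)(s+7)). DC gain = 60/(6×7) = 1.4286.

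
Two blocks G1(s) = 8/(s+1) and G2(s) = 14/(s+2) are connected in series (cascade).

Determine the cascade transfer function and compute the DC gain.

Series: multiply transfer functions. G_eq = 8/(s+1) × 14/(s+2) = 112/((s+1)(s+2)). DC gain = 112/(1×2) = 56.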